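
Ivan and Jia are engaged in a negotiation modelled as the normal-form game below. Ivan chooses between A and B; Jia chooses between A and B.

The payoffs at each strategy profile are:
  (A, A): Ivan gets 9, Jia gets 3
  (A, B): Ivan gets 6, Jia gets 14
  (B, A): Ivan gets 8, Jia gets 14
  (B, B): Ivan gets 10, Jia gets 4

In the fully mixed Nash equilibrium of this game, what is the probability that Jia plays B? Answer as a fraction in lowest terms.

1/5

Let c be the probability that Jia plays A. In a completely mixed equilibrium, Ivan must be indifferent between A and B.
Ivan's expected payoff from A is 9c + 6(1−c); from B it is 8c + 10(1−c).
Setting these equal: 3c + 6 = −2c + 10, so c = 4/5.
Therefore Jia plays B with probability 1 − 4/5 = 1/5.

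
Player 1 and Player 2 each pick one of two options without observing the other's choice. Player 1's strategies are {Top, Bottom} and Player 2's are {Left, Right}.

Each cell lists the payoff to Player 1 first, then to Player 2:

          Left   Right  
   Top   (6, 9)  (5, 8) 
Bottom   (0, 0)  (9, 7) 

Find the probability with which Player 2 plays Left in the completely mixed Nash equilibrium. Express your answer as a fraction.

Let c be the probability that Player 2 plays Left. In a completely mixed equilibrium, Player 1 must be indifferent between Top and Bottom.
Player 1's expected payoff from Top is 6c + 5(1−c); from Bottom it is 9(1−c).
Setting these equal: c + 5 = −9c + 9, so c = 2/5.

2/5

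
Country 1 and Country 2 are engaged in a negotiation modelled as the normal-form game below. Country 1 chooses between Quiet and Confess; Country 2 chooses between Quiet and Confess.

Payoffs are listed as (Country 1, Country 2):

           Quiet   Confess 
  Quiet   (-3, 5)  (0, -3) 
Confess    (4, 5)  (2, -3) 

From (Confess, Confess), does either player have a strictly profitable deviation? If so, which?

Country 1 at (Confess, Confess) earns 2; deviating to Quiet yields 0 — not better.
Country 2 earns -3; deviating to Quiet yields 5 — a strict improvement.
Only Country 2 has a strictly profitable deviation.

Country 2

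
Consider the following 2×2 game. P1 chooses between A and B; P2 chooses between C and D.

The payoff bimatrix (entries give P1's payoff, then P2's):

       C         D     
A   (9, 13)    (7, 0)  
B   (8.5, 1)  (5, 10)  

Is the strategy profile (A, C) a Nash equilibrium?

At (A, C), P1 earns 9; switching to B would give 8.5, so P1 has no profitable deviation.
P2 earns 13; switching to D would give 0, so P2 has no profitable deviation.
Neither player can gain by a unilateral deviation, so this profile is a Nash equilibrium.

Yes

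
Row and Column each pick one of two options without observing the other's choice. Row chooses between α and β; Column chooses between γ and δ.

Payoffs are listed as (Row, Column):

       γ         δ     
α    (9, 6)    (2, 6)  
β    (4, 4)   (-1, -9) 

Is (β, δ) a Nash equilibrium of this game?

At (β, δ), Row earns -1; switching to α would give 2, so Row would deviate.
Column earns -9; switching to γ would give 4, so Column would deviate.
Since at least one player can profitably deviate, this is not a Nash equilibrium.

No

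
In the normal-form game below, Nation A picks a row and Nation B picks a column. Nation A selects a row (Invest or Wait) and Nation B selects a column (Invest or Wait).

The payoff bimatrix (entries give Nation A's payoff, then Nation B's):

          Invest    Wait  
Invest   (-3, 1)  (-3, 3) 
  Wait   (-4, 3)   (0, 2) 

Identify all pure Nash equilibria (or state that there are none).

(Invest, Invest): Nation B prefers Wait (3 > 1) — not an equilibrium.
(Invest, Wait): Nation A prefers Wait (0 > -3) — not an equilibrium.
(Wait, Invest): Nation A prefers Invest (-3 > -4) — not an equilibrium.
(Wait, Wait): Nation B prefers Invest (3 > 2) — not an equilibrium.

none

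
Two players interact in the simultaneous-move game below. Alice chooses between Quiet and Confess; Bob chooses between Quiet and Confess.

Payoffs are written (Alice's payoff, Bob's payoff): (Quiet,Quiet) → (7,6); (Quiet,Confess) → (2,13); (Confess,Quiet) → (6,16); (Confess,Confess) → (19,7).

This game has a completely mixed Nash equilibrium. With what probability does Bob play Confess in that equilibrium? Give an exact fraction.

1/18

Let q be the probability that Bob plays Quiet. In a completely mixed equilibrium, Alice must be indifferent between Quiet and Confess.
Alice's expected payoff from Quiet is 7q + 2(1−q); from Confess it is 6q + 19(1−q).
Setting these equal: 5q + 2 = −13q + 19, so q = 17/18.
Therefore Bob plays Confess with probability 1 − 17/18 = 1/18.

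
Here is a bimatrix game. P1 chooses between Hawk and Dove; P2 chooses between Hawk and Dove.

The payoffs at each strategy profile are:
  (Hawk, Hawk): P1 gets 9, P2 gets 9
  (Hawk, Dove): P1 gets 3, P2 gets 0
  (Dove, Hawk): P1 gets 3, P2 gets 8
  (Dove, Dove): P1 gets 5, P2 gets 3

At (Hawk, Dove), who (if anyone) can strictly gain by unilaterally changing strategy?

Both

P1 at (Hawk, Dove) earns 3; deviating to Dove yields 5 — a strict improvement.
P2 earns 0; deviating to Hawk yields 9 — a strict improvement.
Both P1 and P2 have strictly profitable deviations.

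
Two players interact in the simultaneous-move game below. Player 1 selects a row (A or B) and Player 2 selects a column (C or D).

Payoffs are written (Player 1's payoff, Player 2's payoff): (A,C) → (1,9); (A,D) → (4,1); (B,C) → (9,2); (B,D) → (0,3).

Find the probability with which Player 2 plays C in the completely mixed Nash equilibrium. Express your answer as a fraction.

Let c be the probability that Player 2 plays C. In a completely mixed equilibrium, Player 1 must be indifferent between A and B.
Player 1's expected payoff from A is c + 4(1−c); from B it is 9c.
Setting these equal: −3c + 4 = 9c, so c = 1/3.

1/3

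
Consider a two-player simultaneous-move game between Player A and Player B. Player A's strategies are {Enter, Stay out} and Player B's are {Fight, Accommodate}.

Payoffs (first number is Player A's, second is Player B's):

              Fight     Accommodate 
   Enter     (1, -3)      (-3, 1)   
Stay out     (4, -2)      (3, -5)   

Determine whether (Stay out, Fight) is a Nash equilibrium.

At (Stay out, Fight), Player A earns 4; switching to Enter would give 1, so Player A has no profitable deviation.
Player B earns -2; switching to Accommodate would give -5, so Player B has no profitable deviation.
Neither player can gain by a unilateral deviation, so this profile is a Nash equilibrium.

Yes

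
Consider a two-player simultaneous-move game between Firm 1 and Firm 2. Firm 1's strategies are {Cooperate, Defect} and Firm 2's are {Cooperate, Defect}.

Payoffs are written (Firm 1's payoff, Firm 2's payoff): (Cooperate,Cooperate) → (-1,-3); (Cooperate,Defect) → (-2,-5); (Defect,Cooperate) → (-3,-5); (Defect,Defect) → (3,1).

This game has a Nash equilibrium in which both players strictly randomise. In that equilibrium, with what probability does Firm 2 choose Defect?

Let y be the probability that Firm 2 plays Cooperate. In a completely mixed equilibrium, Firm 1 must be indifferent between Cooperate and Defect.
Firm 1's expected payoff from Cooperate is −y − 2(1−y); from Defect it is −3y + 3(1−y).
Setting these equal: y − 2 = −6y + 3, so y = 5/7.
Therefore Firm 2 plays Defect with probability 1 − 5/7 = 2/7.

2/7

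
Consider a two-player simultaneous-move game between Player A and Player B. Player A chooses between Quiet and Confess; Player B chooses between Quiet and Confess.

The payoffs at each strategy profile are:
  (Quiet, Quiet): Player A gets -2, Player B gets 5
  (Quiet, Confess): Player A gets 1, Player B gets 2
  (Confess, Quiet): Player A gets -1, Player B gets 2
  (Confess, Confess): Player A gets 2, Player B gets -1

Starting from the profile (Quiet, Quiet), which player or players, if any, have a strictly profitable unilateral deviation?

Player A

Player A at (Quiet, Quiet) earns -2; deviating to Confess yields -1 — a strict improvement.
Player B earns 5; deviating to Confess yields 2 — not better.
Only Player A has a strictly profitable deviation.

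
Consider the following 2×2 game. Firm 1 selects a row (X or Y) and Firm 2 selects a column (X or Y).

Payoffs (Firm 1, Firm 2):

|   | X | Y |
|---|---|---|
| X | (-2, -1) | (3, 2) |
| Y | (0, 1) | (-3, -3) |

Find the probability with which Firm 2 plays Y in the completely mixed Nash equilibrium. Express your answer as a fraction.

1/4

Let q be the probability that Firm 2 plays X. In a completely mixed equilibrium, Firm 1 must be indifferent between X and Y.
Firm 1's expected payoff from X is −2q + 3(1−q); from Y it is −3(1−q).
Setting these equal: −5q + 3 = 3q − 3, so q = 3/4.
Therefore Firm 2 plays Y with probability 1 − 3/4 = 1/4.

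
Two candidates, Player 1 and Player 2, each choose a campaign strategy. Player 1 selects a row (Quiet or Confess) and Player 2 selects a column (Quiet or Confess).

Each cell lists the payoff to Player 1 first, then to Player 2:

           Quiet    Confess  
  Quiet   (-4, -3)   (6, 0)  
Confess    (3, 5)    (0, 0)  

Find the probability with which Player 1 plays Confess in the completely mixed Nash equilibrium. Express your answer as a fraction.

3/8

Let p be the probability that Player 1 plays Quiet. In a completely mixed equilibrium, Player 2 must be indifferent between Quiet and Confess.
Player 2's expected payoff from Quiet is −3p + 5(1−p); from Confess it is 0.
Setting these equal: −8p + 5 = 0, so p = 5/8.
Therefore Player 1 plays Confess with probability 1 − 5/8 = 3/8.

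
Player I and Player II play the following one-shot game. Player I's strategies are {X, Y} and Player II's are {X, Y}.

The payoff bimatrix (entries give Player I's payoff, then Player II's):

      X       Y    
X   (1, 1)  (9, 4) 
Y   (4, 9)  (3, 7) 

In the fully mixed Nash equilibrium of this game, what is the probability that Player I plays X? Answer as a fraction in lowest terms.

Let p be the probability that Player I plays X. In a completely mixed equilibrium, Player II must be indifferent between X and Y.
Player II's expected payoff from X is p + 9(1−p); from Y it is 4p + 7(1−p).
Setting these equal: −8p + 9 = −3p + 7, so p = 2/5.

2/5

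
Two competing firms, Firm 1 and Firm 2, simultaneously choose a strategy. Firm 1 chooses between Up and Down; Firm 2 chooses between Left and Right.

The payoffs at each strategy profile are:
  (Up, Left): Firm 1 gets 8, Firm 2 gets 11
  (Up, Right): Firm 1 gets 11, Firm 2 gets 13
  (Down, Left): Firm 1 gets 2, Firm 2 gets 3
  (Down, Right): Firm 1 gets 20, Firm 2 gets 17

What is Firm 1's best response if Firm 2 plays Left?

Against Left, Firm 1 earns 8 from Up and 2 from Down.
So Up is the best response.

Up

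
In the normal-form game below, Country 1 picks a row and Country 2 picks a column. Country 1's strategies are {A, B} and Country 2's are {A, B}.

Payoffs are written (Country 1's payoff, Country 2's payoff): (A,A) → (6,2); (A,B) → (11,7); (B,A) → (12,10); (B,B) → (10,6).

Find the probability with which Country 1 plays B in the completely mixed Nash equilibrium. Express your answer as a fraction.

Let r be the probability that Country 1 plays A. In a completely mixed equilibrium, Country 2 must be indifferent between A and B.
Country 2's expected payoff from A is 2r + 10(1−r); from B it is 7r + 6(1−r).
Setting these equal: −8r + 10 = r + 6, so r = 4/9.
Therefore Country 1 plays B with probability 1 − 4/9 = 5/9.

5/9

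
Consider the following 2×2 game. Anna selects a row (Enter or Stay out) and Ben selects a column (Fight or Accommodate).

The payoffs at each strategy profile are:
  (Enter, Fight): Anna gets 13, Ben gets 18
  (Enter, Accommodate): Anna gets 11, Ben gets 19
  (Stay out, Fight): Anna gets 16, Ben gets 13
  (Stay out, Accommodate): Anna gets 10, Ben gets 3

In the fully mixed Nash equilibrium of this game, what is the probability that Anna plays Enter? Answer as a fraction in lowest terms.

10/11

Let x be the probability that Anna plays Enter. In a completely mixed equilibrium, Ben must be indifferent between Fight and Accommodate.
Ben's expected payoff from Fight is 18x + 13(1−x); from Accommodate it is 19x + 3(1−x).
Setting these equal: 5x + 13 = 16x + 3, so x = 10/11.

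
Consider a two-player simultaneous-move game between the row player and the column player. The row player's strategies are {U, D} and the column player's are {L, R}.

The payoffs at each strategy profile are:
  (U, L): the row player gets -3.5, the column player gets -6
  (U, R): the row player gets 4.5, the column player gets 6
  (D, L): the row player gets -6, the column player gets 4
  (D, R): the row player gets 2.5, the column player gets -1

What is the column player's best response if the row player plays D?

L

Against D, the column player earns 4 from L and -1 from R.
So L is the best response.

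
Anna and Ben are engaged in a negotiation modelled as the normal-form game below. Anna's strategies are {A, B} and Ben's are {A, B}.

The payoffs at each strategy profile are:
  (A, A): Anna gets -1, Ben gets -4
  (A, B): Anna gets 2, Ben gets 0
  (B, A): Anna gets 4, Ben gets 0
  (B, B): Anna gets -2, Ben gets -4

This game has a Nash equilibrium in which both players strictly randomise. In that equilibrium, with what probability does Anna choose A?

1/2

Let p be the probability that Anna plays A. In a completely mixed equilibrium, Ben must be indifferent between A and B.
Ben's expected payoff from A is −4p; from B it is −4(1−p).
Setting these equal: −4p = 4p − 4, so p = 1/2.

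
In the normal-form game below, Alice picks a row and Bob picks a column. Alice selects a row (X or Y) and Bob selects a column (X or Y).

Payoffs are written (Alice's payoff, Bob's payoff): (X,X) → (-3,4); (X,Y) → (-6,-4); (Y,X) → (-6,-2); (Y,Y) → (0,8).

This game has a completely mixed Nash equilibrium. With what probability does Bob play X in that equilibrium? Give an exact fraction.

2/3

Let y be the probability that Bob plays X. In a completely mixed equilibrium, Alice must be indifferent between X and Y.
Alice's expected payoff from X is −3y − 6(1−y); from Y it is −6y.
Setting these equal: 3y − 6 = −6y, so y = 2/3.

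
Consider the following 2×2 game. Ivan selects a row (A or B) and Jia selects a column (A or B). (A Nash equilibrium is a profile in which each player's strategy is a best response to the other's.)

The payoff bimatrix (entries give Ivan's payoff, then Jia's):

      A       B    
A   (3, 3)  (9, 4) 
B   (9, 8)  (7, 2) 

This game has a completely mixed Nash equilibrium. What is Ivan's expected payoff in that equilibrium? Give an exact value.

15/2

First find y, the probability Jia plays A, from Ivan's indifference between A and B: 3y + 9(1−y) = 9y + 7(1−y), giving y = 1/4.
Since Ivan is indifferent in equilibrium, Ivan's expected payoff equals the payoff from either row against (1/4, 3/4). Using A: 3(1/4) + 9(3/4) = 15/2.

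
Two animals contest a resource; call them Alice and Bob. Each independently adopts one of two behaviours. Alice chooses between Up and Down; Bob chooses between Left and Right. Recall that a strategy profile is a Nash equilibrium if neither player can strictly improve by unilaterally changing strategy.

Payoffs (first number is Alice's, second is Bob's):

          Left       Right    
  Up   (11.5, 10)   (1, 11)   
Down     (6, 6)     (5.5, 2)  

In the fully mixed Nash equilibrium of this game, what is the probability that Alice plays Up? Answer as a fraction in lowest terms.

4/5

Let r be the probability that Alice plays Up. In a completely mixed equilibrium, Bob must be indifferent between Left and Right.
Bob's expected payoff from Left is 10r + 6(1−r); from Right it is 11r + 2(1−r).
Setting these equal: 4r + 6 = 9r + 2, so r = 4/5.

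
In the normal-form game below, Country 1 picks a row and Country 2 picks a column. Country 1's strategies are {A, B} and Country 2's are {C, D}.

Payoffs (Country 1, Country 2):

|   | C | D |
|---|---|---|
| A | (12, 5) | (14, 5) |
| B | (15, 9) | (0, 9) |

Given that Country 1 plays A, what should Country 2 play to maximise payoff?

Against A, Country 2 earns 5 from C and 5 from D.
So either strategy is a best response.

either — both C and D are best responses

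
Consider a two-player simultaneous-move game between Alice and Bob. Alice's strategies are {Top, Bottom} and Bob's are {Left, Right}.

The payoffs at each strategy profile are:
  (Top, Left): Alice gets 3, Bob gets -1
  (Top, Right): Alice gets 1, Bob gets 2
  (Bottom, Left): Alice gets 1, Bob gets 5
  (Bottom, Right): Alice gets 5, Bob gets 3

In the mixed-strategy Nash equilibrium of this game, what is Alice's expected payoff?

First find y, the probability Bob plays Left, from Alice's indifference between Top and Bottom: 3y + (1−y) = y + 5(1−y), giving y = 2/3.
Since Alice is indifferent in equilibrium, Alice's expected payoff equals the payoff from either row against (2/3, 1/3). Using Top: 3(2/3) + (1/3) = 7/3.

7/3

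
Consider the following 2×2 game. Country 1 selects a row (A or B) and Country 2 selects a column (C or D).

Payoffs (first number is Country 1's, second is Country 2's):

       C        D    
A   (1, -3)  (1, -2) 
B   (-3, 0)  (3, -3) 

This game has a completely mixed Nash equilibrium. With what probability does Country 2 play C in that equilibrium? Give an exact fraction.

1/3

Let y be the probability that Country 2 plays C. In a completely mixed equilibrium, Country 1 must be indifferent between A and B.
Country 1's expected payoff from A is y + (1−y); from B it is −3y + 3(1−y).
Setting these equal: 1 = −6y + 3, so y = 1/3.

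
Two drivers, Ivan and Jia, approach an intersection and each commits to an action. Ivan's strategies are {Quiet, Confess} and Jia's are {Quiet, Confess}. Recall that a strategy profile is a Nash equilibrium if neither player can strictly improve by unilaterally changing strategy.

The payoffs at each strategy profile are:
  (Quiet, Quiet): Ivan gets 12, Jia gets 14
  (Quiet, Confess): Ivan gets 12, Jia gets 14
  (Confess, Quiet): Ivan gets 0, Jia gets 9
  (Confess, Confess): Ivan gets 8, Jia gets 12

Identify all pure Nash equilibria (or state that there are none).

(Quiet, Quiet): Ivan gets 12 ≥ 0 from Confess, and Jia gets 14 ≥ 14 from Confess — Nash equilibrium.
(Quiet, Confess): Ivan gets 12 ≥ 8 from Confess, and Jia gets 14 ≥ 14 from Quiet — Nash equilibrium.
(Confess, Quiet): Ivan prefers Quiet (12 > 0); Jia prefers Confess (12 > 9) — not an equilibrium.
(Confess, Confess): Ivan prefers Quiet (12 > 8) — not an equilibrium.

(Quiet, Quiet) and (Quiet, Confess)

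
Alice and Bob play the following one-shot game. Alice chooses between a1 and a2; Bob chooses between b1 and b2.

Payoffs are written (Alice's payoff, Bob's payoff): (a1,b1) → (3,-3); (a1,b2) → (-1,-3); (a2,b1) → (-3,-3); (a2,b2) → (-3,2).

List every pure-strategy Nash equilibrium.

(a1, b1): Alice gets 3 ≥ -3 from a2, and Bob gets -3 ≥ -3 from b2 — Nash equilibrium.
(a1, b2): Alice gets -1 ≥ -3 from a2, and Bob gets -3 ≥ -3 from b1 — Nash equilibrium.
(a2, b1): Alice prefers a1 (3 > -3); Bob prefers b2 (2 > -3) — not an equilibrium.
(a2, b2): Alice prefers a1 (-1 > -3) — not an equilibrium.

(a1, b1) and (a1, b2)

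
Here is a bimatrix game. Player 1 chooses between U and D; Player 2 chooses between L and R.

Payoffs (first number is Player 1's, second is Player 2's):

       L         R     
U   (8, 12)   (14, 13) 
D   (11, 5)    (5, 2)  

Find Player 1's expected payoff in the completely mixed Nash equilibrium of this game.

19/2

First find q, the probability Player 2 plays L, from Player 1's indifference between U and D: 8q + 14(1−q) = 11q + 5(1−q), giving q = 3/4.
Since Player 1 is indifferent in equilibrium, Player 1's expected payoff equals the payoff from either row against (3/4, 1/4). Using U: 8(3/4) + 14(1/4) = 19/2.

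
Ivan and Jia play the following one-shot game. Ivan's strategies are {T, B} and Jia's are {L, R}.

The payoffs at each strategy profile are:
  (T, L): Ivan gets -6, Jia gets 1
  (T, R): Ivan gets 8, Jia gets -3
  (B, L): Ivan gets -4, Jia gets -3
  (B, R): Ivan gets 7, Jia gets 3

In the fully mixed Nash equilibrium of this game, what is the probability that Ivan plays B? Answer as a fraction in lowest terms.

Let r be the probability that Ivan plays T. In a completely mixed equilibrium, Jia must be indifferent between L and R.
Jia's expected payoff from L is r − 3(1−r); from R it is −3r + 3(1−r).
Setting these equal: 4r − 3 = −6r + 3, so r = 3/5.
Therefore Ivan plays B with probability 1 − 3/5 = 2/5.

2/5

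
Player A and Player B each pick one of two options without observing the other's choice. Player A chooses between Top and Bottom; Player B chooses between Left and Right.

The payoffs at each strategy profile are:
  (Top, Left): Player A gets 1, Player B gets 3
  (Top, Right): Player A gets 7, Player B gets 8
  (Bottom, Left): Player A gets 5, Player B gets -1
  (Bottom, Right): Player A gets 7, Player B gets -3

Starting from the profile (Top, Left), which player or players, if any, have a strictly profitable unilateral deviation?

Both

Player A at (Top, Left) earns 1; deviating to Bottom yields 5 — a strict improvement.
Player B earns 3; deviating to Right yields 8 — a strict improvement.
Both Player A and Player B have strictly profitable deviations.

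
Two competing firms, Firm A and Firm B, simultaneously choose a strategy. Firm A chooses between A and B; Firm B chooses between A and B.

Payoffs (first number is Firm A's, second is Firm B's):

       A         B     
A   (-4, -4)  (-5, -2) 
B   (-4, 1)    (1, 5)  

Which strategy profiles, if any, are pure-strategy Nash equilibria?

(A, A): Firm B prefers B (-2 > -4) — not an equilibrium.
(A, B): Firm A prefers B (1 > -5) — not an equilibrium.
(B, A): Firm B prefers B (5 > 1) — not an equilibrium.
(B, B): Firm A gets 1 ≥ -5 from A, and Firm B gets 5 ≥ 1 from A — Nash equilibrium.

(B, B)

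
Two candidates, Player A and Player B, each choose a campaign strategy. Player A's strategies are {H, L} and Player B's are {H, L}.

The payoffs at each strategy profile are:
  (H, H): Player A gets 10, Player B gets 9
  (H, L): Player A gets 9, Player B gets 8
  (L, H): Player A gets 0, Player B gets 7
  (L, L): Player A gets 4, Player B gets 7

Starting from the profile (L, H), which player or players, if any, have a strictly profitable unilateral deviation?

Player A at (L, H) earns 0; deviating to H yields 10 — a strict improvement.
Player B earns 7; deviating to L yields 7 — not better.
Only Player A has a strictly profitable deviation.

Player A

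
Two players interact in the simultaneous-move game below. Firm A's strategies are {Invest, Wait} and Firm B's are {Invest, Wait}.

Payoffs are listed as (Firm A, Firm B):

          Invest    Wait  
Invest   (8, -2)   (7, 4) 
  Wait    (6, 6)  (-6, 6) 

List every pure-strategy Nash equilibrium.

(Invest, Wait)

(Invest, Invest): Firm B prefers Wait (4 > -2) — not an equilibrium.
(Invest, Wait): Firm A gets 7 ≥ -6 from Wait, and Firm B gets 4 ≥ -2 from Invest — Nash equilibrium.
(Wait, Invest): Firm A prefers Invest (8 > 6) — not an equilibrium.
(Wait, Wait): Firm A prefers Invest (7 > -6) — not an equilibrium.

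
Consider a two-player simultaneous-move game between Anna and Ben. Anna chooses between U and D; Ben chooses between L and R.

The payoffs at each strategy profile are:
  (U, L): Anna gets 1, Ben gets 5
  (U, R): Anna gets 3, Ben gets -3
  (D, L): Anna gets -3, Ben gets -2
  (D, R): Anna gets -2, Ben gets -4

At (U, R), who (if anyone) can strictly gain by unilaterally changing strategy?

Ben

Anna at (U, R) earns 3; deviating to D yields -2 — not better.
Ben earns -3; deviating to L yields 5 — a strict improvement.
Only Ben has a strictly profitable deviation.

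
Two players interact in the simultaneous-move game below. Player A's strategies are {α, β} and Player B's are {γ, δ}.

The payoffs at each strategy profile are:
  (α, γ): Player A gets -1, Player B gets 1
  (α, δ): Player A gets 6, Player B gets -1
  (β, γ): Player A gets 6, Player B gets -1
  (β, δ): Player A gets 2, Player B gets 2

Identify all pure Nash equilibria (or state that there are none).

none

(α, γ): Player A prefers β (6 > -1) — not an equilibrium.
(α, δ): Player B prefers γ (1 > -1) — not an equilibrium.
(β, γ): Player B prefers δ (2 > -1) — not an equilibrium.
(β, δ): Player A prefers α (6 > 2) — not an equilibrium.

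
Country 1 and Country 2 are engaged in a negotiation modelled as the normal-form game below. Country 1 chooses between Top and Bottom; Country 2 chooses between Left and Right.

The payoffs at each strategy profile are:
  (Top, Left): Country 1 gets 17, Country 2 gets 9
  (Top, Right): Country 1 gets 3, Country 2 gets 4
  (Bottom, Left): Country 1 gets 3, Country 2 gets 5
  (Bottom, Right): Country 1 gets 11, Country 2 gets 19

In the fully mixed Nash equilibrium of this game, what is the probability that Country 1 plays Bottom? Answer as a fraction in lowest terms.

Let p be the probability that Country 1 plays Top. In a completely mixed equilibrium, Country 2 must be indifferent between Left and Right.
Country 2's expected payoff from Left is 9p + 5(1−p); from Right it is 4p + 19(1−p).
Setting these equal: 4p + 5 = −15p + 19, so p = 14/19.
Therefore Country 1 plays Bottom with probability 1 − 14/19 = 5/19.

5/19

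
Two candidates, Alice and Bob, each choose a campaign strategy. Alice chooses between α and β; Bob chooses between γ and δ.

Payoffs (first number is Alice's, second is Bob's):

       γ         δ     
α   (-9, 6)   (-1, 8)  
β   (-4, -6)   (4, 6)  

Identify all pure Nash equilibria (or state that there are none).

(β, δ)

(α, γ): Alice prefers β (-4 > -9); Bob prefers δ (8 > 6) — not an equilibrium.
(α, δ): Alice prefers β (4 > -1) — not an equilibrium.
(β, γ): Bob prefers δ (6 > -6) — not an equilibrium.
(β, δ): Alice gets 4 ≥ -1 from α, and Bob gets 6 ≥ -6 from γ — Nash equilibrium.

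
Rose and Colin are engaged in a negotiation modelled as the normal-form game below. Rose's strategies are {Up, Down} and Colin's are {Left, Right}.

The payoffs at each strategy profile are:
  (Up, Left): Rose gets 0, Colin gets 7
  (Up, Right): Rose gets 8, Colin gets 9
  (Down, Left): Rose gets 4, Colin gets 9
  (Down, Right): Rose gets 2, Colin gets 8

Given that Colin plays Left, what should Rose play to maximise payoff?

Against Left, Rose earns 0 from Up and 4 from Down.
So Down is the best response.

Down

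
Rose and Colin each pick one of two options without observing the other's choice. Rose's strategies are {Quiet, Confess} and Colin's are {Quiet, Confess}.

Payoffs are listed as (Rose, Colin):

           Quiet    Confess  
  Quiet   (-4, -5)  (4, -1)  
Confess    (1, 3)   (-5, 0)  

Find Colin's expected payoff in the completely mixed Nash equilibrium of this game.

First find x, the probability Rose plays Quiet, from Colin's indifference between Quiet and Confess: −5x + 3(1−x) = −x, giving x = 3/7.
Since Colin is indifferent in equilibrium, Colin's expected payoff equals the payoff from either column against (3/7, 4/7). Using Quiet: −5(3/7) + 3(4/7) = -3/7.

-3/7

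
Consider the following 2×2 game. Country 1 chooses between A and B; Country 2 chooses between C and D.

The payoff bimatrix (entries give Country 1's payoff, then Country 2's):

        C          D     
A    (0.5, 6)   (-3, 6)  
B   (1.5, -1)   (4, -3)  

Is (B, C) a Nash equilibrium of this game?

Yes

At (B, C), Country 1 earns 1.5; switching to A would give 0.5, so Country 1 has no profitable deviation.
Country 2 earns -1; switching to D would give -3, so Country 2 has no profitable deviation.
Neither player can gain by a unilateral deviation, so this profile is a Nash equilibrium.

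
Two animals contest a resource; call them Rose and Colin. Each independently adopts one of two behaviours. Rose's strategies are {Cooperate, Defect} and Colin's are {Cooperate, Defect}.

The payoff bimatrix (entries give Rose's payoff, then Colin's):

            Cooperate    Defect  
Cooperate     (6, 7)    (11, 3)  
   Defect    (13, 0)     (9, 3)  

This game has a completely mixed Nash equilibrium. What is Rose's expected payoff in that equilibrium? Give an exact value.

89/9

First find y, the probability Colin plays Cooperate, from Rose's indifference between Cooperate and Defect: 6y + 11(1−y) = 13y + 9(1−y), giving y = 2/9.
Since Rose is indifferent in equilibrium, Rose's expected payoff equals the payoff from either row against (2/9, 7/9). Using Cooperate: 6(2/9) + 11(7/9) = 89/9.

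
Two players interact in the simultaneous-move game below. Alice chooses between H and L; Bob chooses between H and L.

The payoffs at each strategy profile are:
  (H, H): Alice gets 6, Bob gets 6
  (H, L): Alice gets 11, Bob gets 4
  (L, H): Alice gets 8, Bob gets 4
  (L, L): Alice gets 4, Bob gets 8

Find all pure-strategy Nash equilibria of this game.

none

(H, H): Alice prefers L (8 > 6) — not an equilibrium.
(H, L): Bob prefers H (6 > 4) — not an equilibrium.
(L, H): Bob prefers L (8 > 4) — not an equilibrium.
(L, L): Alice prefers H (11 > 4) — not an equilibrium.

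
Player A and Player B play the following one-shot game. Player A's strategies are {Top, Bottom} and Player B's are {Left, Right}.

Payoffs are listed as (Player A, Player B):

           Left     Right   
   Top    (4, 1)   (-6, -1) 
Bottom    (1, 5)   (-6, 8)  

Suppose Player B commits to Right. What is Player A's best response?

Against Right, Player A earns -6 from Top and -6 from Bottom.
So either strategy is a best response.

either — both Top and Bottom are best responses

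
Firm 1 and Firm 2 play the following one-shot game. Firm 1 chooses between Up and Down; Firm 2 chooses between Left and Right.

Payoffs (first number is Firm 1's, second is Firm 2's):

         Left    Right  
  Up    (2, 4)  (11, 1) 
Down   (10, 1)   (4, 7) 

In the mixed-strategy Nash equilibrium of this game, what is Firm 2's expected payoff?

First find p, the probability Firm 1 plays Up, from Firm 2's indifference between Left and Right: 4p + (1−p) = p + 7(1−p), giving p = 2/3.
Since Firm 2 is indifferent in equilibrium, Firm 2's expected payoff equals the payoff from either column against (2/3, 1/3). Using Left: 4(2/3) + (1/3) = 3.

3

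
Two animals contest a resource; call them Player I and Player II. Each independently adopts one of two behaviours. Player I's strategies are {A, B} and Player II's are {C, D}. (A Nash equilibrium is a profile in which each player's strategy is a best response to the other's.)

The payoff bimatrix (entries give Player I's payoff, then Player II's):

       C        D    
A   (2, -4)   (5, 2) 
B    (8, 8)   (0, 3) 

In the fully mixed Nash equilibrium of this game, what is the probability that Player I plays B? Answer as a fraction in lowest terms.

Let x be the probability that Player I plays A. In a completely mixed equilibrium, Player II must be indifferent between C and D.
Player II's expected payoff from C is −4x + 8(1−x); from D it is 2x + 3(1−x).
Setting these equal: −12x + 8 = −x + 3, so x = 5/11.
Therefore Player I plays B with probability 1 − 5/11 = 6/11.

6/11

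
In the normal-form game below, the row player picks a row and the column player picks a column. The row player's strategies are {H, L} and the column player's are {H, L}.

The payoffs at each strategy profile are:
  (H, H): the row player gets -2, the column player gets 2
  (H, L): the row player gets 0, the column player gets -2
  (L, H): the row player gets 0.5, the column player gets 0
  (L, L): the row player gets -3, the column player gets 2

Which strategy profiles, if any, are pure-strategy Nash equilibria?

none

(H, H): the row player prefers L (0.5 > -2) — not an equilibrium.
(H, L): the column player prefers H (2 > -2) — not an equilibrium.
(L, H): the column player prefers L (2 > 0) — not an equilibrium.
(L, L): the row player prefers H (0 > -3) — not an equilibrium.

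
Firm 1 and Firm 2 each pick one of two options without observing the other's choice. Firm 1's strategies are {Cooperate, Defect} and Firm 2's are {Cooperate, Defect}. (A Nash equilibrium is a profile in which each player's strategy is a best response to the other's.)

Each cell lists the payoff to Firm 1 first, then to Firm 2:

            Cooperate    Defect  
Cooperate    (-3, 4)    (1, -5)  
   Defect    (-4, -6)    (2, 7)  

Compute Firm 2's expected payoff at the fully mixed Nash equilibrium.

-1/11

First find p, the probability Firm 1 plays Cooperate, from Firm 2's indifference between Cooperate and Defect: 4p − 6(1−p) = −5p + 7(1−p), giving p = 13/22.
Since Firm 2 is indifferent in equilibrium, Firm 2's expected payoff equals the payoff from either column against (13/22, 9/22). Using Cooperate: 4(13/22) − 6(9/22) = -1/11.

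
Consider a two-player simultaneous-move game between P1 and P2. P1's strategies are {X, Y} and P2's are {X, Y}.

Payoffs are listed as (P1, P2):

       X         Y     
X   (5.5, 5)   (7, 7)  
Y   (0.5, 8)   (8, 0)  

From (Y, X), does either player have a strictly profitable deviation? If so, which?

P1

P1 at (Y, X) earns 0.5; deviating to X yields 5.5 — a strict improvement.
P2 earns 8; deviating to Y yields 0 — not better.
Only P1 has a strictly profitable deviation.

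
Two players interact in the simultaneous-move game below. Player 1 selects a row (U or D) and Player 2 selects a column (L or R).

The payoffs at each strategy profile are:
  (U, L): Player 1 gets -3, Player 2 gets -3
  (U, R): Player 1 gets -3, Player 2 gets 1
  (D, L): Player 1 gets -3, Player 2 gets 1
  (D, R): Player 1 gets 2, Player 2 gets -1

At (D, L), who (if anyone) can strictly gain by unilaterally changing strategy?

Neither

Player 1 at (D, L) earns -3; deviating to U yields -3 — not better.
Player 2 earns 1; deviating to R yields -1 — not better.
Neither player can strictly improve; the profile is a Nash equilibrium.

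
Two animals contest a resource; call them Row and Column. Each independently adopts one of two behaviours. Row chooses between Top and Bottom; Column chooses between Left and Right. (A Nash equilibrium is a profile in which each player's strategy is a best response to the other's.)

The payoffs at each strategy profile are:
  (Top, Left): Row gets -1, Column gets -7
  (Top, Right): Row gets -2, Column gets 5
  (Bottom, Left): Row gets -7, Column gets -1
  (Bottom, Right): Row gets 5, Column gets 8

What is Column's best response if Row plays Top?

Against Top, Column earns -7 from Left and 5 from Right.
So Right is the best response.

Right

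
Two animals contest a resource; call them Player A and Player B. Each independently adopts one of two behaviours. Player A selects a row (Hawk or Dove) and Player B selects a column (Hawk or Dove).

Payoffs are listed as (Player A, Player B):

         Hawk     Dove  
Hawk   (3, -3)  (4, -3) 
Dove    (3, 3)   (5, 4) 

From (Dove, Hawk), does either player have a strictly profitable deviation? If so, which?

Player B

Player A at (Dove, Hawk) earns 3; deviating to Hawk yields 3 — not better.
Player B earns 3; deviating to Dove yields 4 — a strict improvement.
Only Player B has a strictly profitable deviation.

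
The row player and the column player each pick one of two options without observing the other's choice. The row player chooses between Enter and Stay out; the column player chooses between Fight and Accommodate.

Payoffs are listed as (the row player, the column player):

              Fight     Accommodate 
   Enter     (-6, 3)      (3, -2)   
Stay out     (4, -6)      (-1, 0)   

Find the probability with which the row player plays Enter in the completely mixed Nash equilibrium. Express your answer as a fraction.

Let x be the probability that the row player plays Enter. In a completely mixed equilibrium, the column player must be indifferent between Fight and Accommodate.
The column player's expected payoff from Fight is 3x − 6(1−x); from Accommodate it is −2x.
Setting these equal: 9x − 6 = −2x, so x = 6/11.

6/11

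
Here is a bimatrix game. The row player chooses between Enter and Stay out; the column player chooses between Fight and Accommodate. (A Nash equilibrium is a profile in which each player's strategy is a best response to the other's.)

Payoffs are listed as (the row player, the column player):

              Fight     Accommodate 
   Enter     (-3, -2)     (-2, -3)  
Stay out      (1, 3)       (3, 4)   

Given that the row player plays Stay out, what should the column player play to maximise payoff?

Accommodate

Against Stay out, the column player earns 3 from Fight and 4 from Accommodate.
So Accommodate is the best response.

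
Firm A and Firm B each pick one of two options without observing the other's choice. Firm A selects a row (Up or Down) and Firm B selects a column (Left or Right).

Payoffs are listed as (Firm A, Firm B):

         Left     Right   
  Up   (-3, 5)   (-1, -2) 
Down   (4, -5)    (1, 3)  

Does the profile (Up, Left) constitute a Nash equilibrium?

At (Up, Left), Firm A earns -3; switching to Down would give 4, so Firm A would deviate.
Firm B earns 5; switching to Right would give -2, so Firm B has no profitable deviation.
Since at least one player can profitably deviate, this is not a Nash equilibrium.

No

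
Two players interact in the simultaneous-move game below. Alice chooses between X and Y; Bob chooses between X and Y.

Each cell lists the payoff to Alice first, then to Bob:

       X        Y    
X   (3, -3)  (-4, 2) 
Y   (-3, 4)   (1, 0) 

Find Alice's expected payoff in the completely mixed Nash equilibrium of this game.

-9/11

First find y, the probability Bob plays X, from Alice's indifference between X and Y: 3y − 4(1−y) = −3y + (1−y), giving y = 5/11.
Since Alice is indifferent in equilibrium, Alice's expected payoff equals the payoff from either row against (5/11, 6/11). Using X: 3(5/11) − 4(6/11) = -9/11.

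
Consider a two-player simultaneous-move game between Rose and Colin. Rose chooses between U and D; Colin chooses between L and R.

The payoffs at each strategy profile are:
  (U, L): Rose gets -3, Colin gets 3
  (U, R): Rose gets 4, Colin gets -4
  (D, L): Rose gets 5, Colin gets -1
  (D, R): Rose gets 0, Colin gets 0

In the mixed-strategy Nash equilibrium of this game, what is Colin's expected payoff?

First find x, the probability Rose plays U, from Colin's indifference between L and R: 3x − (1−x) = −4x, giving x = 1/8.
Since Colin is indifferent in equilibrium, Colin's expected payoff equals the payoff from either column against (1/8, 7/8). Using L: 3(1/8) − (7/8) = -1/2.

-1/2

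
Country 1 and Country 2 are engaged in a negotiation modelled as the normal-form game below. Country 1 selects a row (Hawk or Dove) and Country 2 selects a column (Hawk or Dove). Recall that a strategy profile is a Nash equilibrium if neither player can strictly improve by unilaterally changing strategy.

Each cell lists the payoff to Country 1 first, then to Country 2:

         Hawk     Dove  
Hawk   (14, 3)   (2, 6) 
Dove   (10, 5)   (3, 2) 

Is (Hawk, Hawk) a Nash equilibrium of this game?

No

At (Hawk, Hawk), Country 1 earns 14; switching to Dove would give 10, so Country 1 has no profitable deviation.
Country 2 earns 3; switching to Dove would give 6, so Country 2 would deviate.
Since at least one player can profitably deviate, this is not a Nash equilibrium.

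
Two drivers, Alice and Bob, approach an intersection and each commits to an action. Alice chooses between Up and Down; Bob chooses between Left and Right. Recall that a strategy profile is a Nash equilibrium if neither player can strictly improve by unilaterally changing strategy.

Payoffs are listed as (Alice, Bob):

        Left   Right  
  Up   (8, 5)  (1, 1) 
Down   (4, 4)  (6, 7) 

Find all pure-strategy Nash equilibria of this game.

(Up, Left) and (Down, Right)

(Up, Left): Alice gets 8 ≥ 4 from Down, and Bob gets 5 ≥ 1 from Right — Nash equilibrium.
(Up, Right): Alice prefers Down (6 > 1); Bob prefers Left (5 > 1) — not an equilibrium.
(Down, Left): Alice prefers Up (8 > 4); Bob prefers Right (7 > 4) — not an equilibrium.
(Down, Right): Alice gets 6 ≥ 1 from Up, and Bob gets 7 ≥ 4 from Left — Nash equilibrium.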